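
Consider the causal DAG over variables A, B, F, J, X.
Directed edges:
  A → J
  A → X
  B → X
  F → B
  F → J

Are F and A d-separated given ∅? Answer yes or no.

Yes — F ⊥ A | ∅.

Bayes-Ball from F | ∅ reaches {B,J,X}.
A ∉ reach(F|∅) ⇒ F ⊥ A | ∅.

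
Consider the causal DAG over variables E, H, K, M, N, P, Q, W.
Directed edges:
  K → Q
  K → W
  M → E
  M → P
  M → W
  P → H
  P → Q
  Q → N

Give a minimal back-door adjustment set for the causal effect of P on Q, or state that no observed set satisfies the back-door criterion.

P→Q: minimal back-door set ∅.

desc(P)\{P}={H,N,Q}; candidates ⊆ {E,K,M,W}.
∅: P⊥Q given ∅ in G with P→· removed — back-door holds.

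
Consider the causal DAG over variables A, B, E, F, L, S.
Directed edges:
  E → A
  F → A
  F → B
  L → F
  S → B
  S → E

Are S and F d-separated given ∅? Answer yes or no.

Bayes-Ball from S | ∅ reaches {A,B,E}.
F ∉ reach(S|∅) ⇒ S ⊥ F | ∅.

Yes — S ⊥ F | ∅.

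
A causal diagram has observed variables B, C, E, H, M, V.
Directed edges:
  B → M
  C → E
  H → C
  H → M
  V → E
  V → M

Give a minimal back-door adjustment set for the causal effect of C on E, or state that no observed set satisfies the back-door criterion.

C→E: minimal back-door set ∅.

desc(C)\{C}={E}; candidates ⊆ {B,H,M,V}.
∅: C⊥E given ∅ in G with C→· removed — back-door holds.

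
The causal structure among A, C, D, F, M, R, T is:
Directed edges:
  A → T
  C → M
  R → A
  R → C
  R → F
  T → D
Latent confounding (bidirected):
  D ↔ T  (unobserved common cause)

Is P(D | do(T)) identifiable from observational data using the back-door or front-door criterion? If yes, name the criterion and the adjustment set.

desc(T)\{T}={D}; candidates ⊆ {A,C,F,M,R}.
T↔D: latent back-door arc(s) into T.
size 0: {}; under {} T still reaches {A,C,D,F,M,R} ∋ D.
size 1: {A}, {C}, {F} …(+2); under {A} T still reaches {D} ∋ D.
size 2: {A,C}, {A,F}, {A,M} …(+7); under {A,C} T still reaches {D} ∋ D.
T↔D cannot be blocked by any observed set — no back-door set.
No mediator lies on a directed T→…→D path.
Neither criterion identifies P(D|do(T)) in this graph.

P(D|do(T)): not identifiable (no BD/FD set).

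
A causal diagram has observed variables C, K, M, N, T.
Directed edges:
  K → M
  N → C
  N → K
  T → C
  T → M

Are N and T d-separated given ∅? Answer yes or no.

Bayes-Ball from N | ∅ reaches {C,K,M}.
T ∉ reach(N|∅) ⇒ N ⊥ T | ∅.

Yes — N ⊥ T | ∅.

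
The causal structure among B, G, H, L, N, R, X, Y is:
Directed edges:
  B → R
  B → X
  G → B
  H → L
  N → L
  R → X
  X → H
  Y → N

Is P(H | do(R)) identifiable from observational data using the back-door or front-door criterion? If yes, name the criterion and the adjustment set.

P(H|do(R)): backdoor, adjust for {B}.

desc(R)\{R}={H,L,X}; candidates ⊆ {B,G,N,Y}.
size 0: {}; under {} R still reaches {B,G,H,L,X} ∋ H.
{B}: R⊥H given {B} in G with R→· removed — back-door holds.
P(H|do(R)) = Σ_{B} P(H|R,B)·P(B).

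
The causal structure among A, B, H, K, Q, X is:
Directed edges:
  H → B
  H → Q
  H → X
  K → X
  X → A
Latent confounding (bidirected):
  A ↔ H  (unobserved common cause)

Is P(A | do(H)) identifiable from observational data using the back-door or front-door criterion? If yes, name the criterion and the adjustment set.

desc(H)\{H}={A,B,Q,X}; candidates ⊆ {K}.
H↔A: latent back-door arc(s) into H.
size 0: {}; under {} H still reaches {A} ∋ A.
size 1: {K}; under {K} H still reaches {A} ∋ A.
H↔A cannot be blocked by any observed set — no back-door set.
{X}: (i) intercepts every directed H→A path; (ii) no back-door H→{X}; (iii) {H} blocks every back-door {X}→A. Front-door holds.
P(A|do(H)) = Σ_{X} P(X|H) Σ_{H'} P(A|X,H')P(H').

P(A|do(H)): frontdoor, adjust for {X}.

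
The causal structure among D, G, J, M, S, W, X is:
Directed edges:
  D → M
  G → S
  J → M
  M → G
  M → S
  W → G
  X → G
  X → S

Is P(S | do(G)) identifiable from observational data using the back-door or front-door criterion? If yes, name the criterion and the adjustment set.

P(S|do(G)): backdoor, adjust for {M, X}.

desc(G)\{G}={S}; candidates ⊆ {D,J,M,W,X}.
size 0: {}; under {} G still reaches {D,J,M,S,W,X} ∋ S.
size 1: {D}, {J}, {M} …(+2); under {D} G still reaches {J,M,S,W,X} ∋ S.
{M,X}: G⊥S given {M,X} in G with G→· removed — back-door holds.
P(S|do(G)) = Σ_{M,X} P(S|G,M,X)·P(M,X).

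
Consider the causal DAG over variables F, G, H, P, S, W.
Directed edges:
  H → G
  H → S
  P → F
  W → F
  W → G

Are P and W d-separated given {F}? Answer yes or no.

Bayes-Ball from P | {F} reaches {G,W}.
W ∈ reach(P|{F}) ⇒ P ⊥̸ W | {F}.

No — P and W are d-connected given {F}.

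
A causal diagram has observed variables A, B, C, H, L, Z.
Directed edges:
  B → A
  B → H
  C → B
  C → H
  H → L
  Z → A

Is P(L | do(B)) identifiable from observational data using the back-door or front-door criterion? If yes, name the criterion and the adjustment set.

desc(B)\{B}={A,H,L}; candidates ⊆ {C,Z}.
size 0: {}; under {} B still reaches {C,H,L} ∋ L.
{C}: B⊥L given {C} in G with B→· removed — back-door holds.
P(L|do(B)) = Σ_{C} P(L|B,C)·P(C).

P(L|do(B)): backdoor, adjust for {C}.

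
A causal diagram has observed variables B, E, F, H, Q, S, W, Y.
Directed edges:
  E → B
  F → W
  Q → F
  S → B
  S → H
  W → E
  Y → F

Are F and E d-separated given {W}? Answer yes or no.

Yes — F ⊥ E | {W}.

Bayes-Ball from F | {W} reaches {Q,Y}.
E ∉ reach(F|{W}) ⇒ F ⊥ E | {W}.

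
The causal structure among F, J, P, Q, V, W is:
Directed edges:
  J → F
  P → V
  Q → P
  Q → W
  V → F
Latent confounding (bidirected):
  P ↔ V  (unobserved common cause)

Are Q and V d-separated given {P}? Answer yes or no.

Bayes-Ball from Q | {P} reaches {F,V,W}.
V ∈ reach(Q|{P}) ⇒ Q ⊥̸ V | {P}.

No — Q and V are d-connected given {P}.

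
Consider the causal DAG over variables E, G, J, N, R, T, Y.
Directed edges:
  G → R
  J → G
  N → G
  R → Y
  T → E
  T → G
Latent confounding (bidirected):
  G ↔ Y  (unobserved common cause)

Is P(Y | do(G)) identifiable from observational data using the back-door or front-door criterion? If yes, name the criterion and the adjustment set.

P(Y|do(G)): frontdoor, adjust for {R}.

desc(G)\{G}={R,Y}; candidates ⊆ {E,J,N,T}.
G↔Y: latent back-door arc(s) into G.
size 0: {}; under {} G still reaches {E,J,N,T,Y} ∋ Y.
size 1: {E}, {J}, {N} …(+1); under {E} G still reaches {J,N,T,Y} ∋ Y.
size 2: {E,J}, {E,N}, {E,T} …(+3); under {E,J} G still reaches {N,T,Y} ∋ Y.
G↔Y cannot be blocked by any observed set — no back-door set.
{R}: (i) intercepts every directed G→Y path; (ii) no back-door G→{R}; (iii) {G} blocks every back-door {R}→Y. Front-door holds.
P(Y|do(G)) = Σ_{R} P(R|G) Σ_{G'} P(Y|R,G')P(G').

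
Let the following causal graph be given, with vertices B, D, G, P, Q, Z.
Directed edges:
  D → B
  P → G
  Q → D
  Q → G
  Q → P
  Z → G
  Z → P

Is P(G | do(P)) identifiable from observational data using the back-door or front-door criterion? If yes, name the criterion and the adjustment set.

P(G|do(P)): backdoor, adjust for {Q, Z}.

desc(P)\{P}={G}; candidates ⊆ {B,D,Q,Z}.
size 0: {}; under {} P still reaches {B,D,G,Q,Z} ∋ G.
size 1: {B}, {D}, {Q} …(+1); under {B} P still reaches {D,G,Q,Z} ∋ G.
{Q,Z}: P⊥G given {Q,Z} in G with P→· removed — back-door holds.
P(G|do(P)) = Σ_{Q,Z} P(G|P,Q,Z)·P(Q,Z).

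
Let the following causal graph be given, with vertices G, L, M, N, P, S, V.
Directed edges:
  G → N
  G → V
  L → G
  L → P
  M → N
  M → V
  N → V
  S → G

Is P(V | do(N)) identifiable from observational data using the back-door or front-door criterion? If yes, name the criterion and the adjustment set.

desc(N)\{N}={V}; candidates ⊆ {G,L,M,P,S}.
size 0: {}; under {} N still reaches {G,L,M,P,S,V} ∋ V.
size 1: {G}, {L}, {M} …(+2); under {G} N still reaches {M,V} ∋ V.
{G,M}: N⊥V given {G,M} in G with N→· removed — back-door holds.
P(V|do(N)) = Σ_{G,M} P(V|N,G,M)·P(G,M).

P(V|do(N)): backdoor, adjust for {G, M}.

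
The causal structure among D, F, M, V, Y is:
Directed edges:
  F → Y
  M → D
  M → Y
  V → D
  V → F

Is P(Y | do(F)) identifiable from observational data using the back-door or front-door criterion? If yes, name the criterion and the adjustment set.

P(Y|do(F)): backdoor, adjust for ∅.

desc(F)\{F}={Y}; candidates ⊆ {D,M,V}.
∅: F⊥Y given ∅ in G with F→· removed — back-door holds.
P(Y|do(F)) = P(Y|F) — no adjustment needed.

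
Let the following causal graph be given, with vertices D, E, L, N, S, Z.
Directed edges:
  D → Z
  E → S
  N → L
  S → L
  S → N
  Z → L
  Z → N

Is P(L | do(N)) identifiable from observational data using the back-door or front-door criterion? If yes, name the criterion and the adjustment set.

desc(N)\{N}={L}; candidates ⊆ {D,E,S,Z}.
size 0: {}; under {} N still reaches {D,E,L,S,Z} ∋ L.
size 1: {D}, {E}, {S} …(+1); under {D} N still reaches {E,L,S,Z} ∋ L.
{S,Z}: N⊥L given {S,Z} in G with N→· removed — back-door holds.
P(L|do(N)) = Σ_{S,Z} P(L|N,S,Z)·P(S,Z).

P(L|do(N)): backdoor, adjust for {S, Z}.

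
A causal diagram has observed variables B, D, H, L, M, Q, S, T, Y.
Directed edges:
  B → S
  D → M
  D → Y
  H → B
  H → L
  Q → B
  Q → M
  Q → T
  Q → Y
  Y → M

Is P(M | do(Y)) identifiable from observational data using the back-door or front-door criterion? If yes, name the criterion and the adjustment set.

P(M|do(Y)): backdoor, adjust for {D, Q}.

desc(Y)\{Y}={M}; candidates ⊆ {B,D,H,L,Q,S,T}.
size 0: {}; under {} Y still reaches {B,D,M,Q,S,T} ∋ M.
size 1: {B}, {D}, {H} …(+4); under {B} Y still reaches {D,H,L,M,Q,T} ∋ M.
{D,Q}: Y⊥M given {D,Q} in G with Y→· removed — back-door holds.
P(M|do(Y)) = Σ_{D,Q} P(M|Y,D,Q)·P(D,Q).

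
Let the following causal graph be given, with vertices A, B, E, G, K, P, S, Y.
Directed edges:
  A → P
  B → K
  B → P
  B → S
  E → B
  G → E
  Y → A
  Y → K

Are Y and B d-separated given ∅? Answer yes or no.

Bayes-Ball from Y | ∅ reaches {A,K,P}.
B ∉ reach(Y|∅) ⇒ Y ⊥ B | ∅.

Yes — Y ⊥ B | ∅.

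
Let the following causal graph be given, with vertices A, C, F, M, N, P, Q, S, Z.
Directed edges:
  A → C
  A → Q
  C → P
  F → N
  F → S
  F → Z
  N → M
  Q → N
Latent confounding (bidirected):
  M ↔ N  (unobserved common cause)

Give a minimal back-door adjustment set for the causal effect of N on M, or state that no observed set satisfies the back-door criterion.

N→M: no observed back-door set.

desc(N)\{N}={M}; candidates ⊆ {A,C,F,P,Q,S,Z}.
N↔M: latent back-door arc(s) into N.
size 0: {}; under {} N still reaches {A,C,F,M,P,Q,S,Z} ∋ M.
size 1: {A}, {C}, {F} …(+4); under {A} N still reaches {F,M,Q,S,Z} ∋ M.
size 2: {A,C}, {A,F}, {A,P} …(+18); under {A,C} N still reaches {F,M,Q,S,Z} ∋ M.
N↔M cannot be blocked by any observed set — no back-door set.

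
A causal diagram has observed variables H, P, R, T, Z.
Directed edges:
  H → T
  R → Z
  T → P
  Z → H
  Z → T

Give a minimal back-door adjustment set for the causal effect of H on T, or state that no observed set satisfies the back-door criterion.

desc(H)\{H}={P,T}; candidates ⊆ {R,Z}.
size 0: {}; under {} H still reaches {P,R,T,Z} ∋ T.
{Z}: H⊥T given {Z} in G with H→· removed — back-door holds.

H→T: minimal back-door set {Z}.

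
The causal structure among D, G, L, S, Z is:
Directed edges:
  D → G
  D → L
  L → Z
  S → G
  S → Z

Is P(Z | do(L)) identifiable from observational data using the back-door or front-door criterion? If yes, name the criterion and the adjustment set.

desc(L)\{L}={Z}; candidates ⊆ {D,G,S}.
∅: L⊥Z given ∅ in G with L→· removed — back-door holds.
P(Z|do(L)) = P(Z|L) — no adjustment needed.

P(Z|do(L)): backdoor, adjust for ∅.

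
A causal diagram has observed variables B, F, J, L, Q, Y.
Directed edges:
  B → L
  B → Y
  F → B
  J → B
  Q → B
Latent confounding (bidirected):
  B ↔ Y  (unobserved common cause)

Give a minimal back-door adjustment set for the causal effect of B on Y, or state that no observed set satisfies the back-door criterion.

desc(B)\{B}={L,Y}; candidates ⊆ {F,J,Q}.
B↔Y: latent back-door arc(s) into B.
size 0: {}; under {} B still reaches {F,J,Q,Y} ∋ Y.
size 1: {F}, {J}, {Q}; under {F} B still reaches {J,Q,Y} ∋ Y.
size 2: {F,J}, {F,Q}, {J,Q}; under {F,J} B still reaches {Q,Y} ∋ Y.
B↔Y cannot be blocked by any observed set — no back-door set.

B→Y: no observed back-door set.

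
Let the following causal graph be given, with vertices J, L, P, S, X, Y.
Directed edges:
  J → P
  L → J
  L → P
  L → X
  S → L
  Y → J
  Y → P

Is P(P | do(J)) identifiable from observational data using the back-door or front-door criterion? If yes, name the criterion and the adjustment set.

P(P|do(J)): backdoor, adjust for {L, Y}.

desc(J)\{J}={P}; candidates ⊆ {L,S,X,Y}.
size 0: {}; under {} J still reaches {L,P,S,X,Y} ∋ P.
size 1: {L}, {S}, {X} …(+1); under {L} J still reaches {P,Y} ∋ P.
{L,Y}: J⊥P given {L,Y} in G with J→· removed — back-door holds.
P(P|do(J)) = Σ_{L,Y} P(P|J,L,Y)·P(L,Y).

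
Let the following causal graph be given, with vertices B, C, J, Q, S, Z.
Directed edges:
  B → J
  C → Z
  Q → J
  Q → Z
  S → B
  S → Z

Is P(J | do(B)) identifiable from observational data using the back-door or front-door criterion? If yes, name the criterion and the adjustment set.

P(J|do(B)): backdoor, adjust for ∅.

desc(B)\{B}={J}; candidates ⊆ {C,Q,S,Z}.
∅: B⊥J given ∅ in G with B→· removed — back-door holds.
P(J|do(B)) = P(J|B) — no adjustment needed.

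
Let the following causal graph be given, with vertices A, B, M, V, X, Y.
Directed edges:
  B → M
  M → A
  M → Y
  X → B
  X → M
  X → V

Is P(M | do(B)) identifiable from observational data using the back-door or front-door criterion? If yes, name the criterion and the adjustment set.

desc(B)\{B}={A,M,Y}; candidates ⊆ {V,X}.
size 0: {}; under {} B still reaches {A,M,V,X,Y} ∋ M.
{X}: B⊥M given {X} in G with B→· removed — back-door holds.
P(M|do(B)) = Σ_{X} P(M|B,X)·P(X).

P(M|do(B)): backdoor, adjust for {X}.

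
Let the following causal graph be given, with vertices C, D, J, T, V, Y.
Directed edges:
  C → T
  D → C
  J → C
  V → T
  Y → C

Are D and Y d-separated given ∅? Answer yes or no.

Yes — D ⊥ Y | ∅.

Bayes-Ball from D | ∅ reaches {C,T}.
Y ∉ reach(D|∅) ⇒ D ⊥ Y | ∅.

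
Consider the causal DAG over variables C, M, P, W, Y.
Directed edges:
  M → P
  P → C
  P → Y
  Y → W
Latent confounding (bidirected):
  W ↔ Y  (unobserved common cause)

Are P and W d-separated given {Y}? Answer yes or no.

No — P and W are d-connected given {Y}.

Bayes-Ball from P | {Y} reaches {C,M,W}.
W ∈ reach(P|{Y}) ⇒ P ⊥̸ W | {Y}.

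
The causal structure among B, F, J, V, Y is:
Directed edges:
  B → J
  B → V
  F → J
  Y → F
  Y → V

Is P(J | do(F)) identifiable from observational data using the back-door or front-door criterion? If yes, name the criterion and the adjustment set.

desc(F)\{F}={J}; candidates ⊆ {B,V,Y}.
∅: F⊥J given ∅ in G with F→· removed — back-door holds.
P(J|do(F)) = P(J|F) — no adjustment needed.

P(J|do(F)): backdoor, adjust for ∅.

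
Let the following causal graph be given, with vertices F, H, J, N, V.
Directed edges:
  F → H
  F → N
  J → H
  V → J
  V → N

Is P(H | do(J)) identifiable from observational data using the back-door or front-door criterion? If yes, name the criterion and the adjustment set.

desc(J)\{J}={H}; candidates ⊆ {F,N,V}.
∅: J⊥H given ∅ in G with J→· removed — back-door holds.
P(H|do(J)) = P(H|J) — no adjustment needed.

P(H|do(J)): backdoor, adjust for ∅.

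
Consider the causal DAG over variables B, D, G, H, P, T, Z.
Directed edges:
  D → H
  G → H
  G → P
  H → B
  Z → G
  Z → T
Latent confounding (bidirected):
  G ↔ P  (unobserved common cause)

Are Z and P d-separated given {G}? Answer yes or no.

No — Z and P are d-connected given {G}.

Bayes-Ball from Z | {G} reaches {P,T}.
P ∈ reach(Z|{G}) ⇒ Z ⊥̸ P | {G}.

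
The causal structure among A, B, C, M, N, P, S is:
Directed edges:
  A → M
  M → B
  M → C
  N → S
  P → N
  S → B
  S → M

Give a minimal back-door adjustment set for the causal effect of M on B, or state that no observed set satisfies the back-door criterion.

M→B: minimal back-door set {S}.

desc(M)\{M}={B,C}; candidates ⊆ {A,N,P,S}.
size 0: {}; under {} M still reaches {A,B,N,P,S} ∋ B.
{S}: M⊥B given {S} in G with M→· removed — back-door holds.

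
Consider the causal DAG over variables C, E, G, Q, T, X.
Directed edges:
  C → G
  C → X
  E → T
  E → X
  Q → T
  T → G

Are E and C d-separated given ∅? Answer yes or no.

Yes — E ⊥ C | ∅.

Bayes-Ball from E | ∅ reaches {G,T,X}.
C ∉ reach(E|∅) ⇒ E ⊥ C | ∅.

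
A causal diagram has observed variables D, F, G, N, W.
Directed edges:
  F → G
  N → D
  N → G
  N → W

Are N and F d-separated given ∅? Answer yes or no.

Bayes-Ball from N | ∅ reaches {D,G,W}.
F ∉ reach(N|∅) ⇒ N ⊥ F | ∅.

Yes — N ⊥ F | ∅.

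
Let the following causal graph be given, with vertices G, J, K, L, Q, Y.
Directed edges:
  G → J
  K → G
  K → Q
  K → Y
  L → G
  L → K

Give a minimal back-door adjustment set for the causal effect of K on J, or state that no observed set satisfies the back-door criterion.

desc(K)\{K}={G,J,Q,Y}; candidates ⊆ {L}.
size 0: {}; under {} K still reaches {G,J,L} ∋ J.
{L}: K⊥J given {L} in G with K→· removed — back-door holds.

K→J: minimal back-door set {L}.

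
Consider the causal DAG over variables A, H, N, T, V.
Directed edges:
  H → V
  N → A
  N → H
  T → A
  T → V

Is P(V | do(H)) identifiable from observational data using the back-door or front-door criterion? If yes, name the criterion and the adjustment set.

P(V|do(H)): backdoor, adjust for ∅.

desc(H)\{H}={V}; candidates ⊆ {A,N,T}.
∅: H⊥V given ∅ in G with H→· removed — back-door holds.
P(V|do(H)) = P(V|H) — no adjustment needed.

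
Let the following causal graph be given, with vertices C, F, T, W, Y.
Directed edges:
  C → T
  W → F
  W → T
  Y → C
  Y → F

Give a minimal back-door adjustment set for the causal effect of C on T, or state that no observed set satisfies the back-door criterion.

desc(C)\{C}={T}; candidates ⊆ {F,W,Y}.
∅: C⊥T given ∅ in G with C→· removed — back-door holds.

C→T: minimal back-door set ∅.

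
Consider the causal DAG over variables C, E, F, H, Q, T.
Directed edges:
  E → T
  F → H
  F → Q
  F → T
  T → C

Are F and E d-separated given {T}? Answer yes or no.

No — F and E are d-connected given {T}.

Bayes-Ball from F | {T} reaches {E,H,Q}.
E ∈ reach(F|{T}) ⇒ F ⊥̸ E | {T}.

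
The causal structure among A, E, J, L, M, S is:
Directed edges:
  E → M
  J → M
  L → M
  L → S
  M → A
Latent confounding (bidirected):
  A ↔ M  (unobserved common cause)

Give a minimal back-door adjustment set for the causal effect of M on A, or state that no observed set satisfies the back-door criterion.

desc(M)\{M}={A}; candidates ⊆ {E,J,L,S}.
M↔A: latent back-door arc(s) into M.
size 0: {}; under {} M still reaches {A,E,J,L,S} ∋ A.
size 1: {E}, {J}, {L} …(+1); under {E} M still reaches {A,J,L,S} ∋ A.
size 2: {E,J}, {E,L}, {E,S} …(+3); under {E,J} M still reaches {A,L,S} ∋ A.
M↔A cannot be blocked by any observed set — no back-door set.

M→A: no observed back-door set.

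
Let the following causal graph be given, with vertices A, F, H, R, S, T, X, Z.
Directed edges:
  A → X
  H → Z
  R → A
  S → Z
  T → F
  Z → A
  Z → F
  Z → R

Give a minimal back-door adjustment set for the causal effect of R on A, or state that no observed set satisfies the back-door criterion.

desc(R)\{R}={A,X}; candidates ⊆ {F,H,S,T,Z}.
size 0: {}; under {} R still reaches {A,F,H,S,X,Z} ∋ A.
{Z}: R⊥A given {Z} in G with R→· removed — back-door holds.

R→A: minimal back-door set {Z}.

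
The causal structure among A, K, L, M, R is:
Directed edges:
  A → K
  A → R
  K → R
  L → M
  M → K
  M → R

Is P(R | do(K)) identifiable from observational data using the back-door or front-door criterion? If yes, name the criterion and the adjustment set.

P(R|do(K)): backdoor, adjust for {A, M}.

desc(K)\{K}={R}; candidates ⊆ {A,L,M}.
size 0: {}; under {} K still reaches {A,L,M,R} ∋ R.
size 1: {A}, {L}, {M}; under {A} K still reaches {L,M,R} ∋ R.
{A,M}: K⊥R given {A,M} in G with K→· removed — back-door holds.
P(R|do(K)) = Σ_{A,M} P(R|K,A,M)·P(A,M).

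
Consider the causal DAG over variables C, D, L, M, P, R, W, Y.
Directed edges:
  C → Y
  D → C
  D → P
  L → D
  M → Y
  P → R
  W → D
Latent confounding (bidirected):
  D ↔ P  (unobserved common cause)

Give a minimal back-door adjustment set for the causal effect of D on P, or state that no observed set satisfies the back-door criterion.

D→P: no observed back-door set.

desc(D)\{D}={C,P,R,Y}; candidates ⊆ {L,M,W}.
D↔P: latent back-door arc(s) into D.
size 0: {}; under {} D still reaches {L,P,R,W} ∋ P.
size 1: {L}, {M}, {W}; under {L} D still reaches {P,R,W} ∋ P.
size 2: {L,M}, {L,W}, {M,W}; under {L,M} D still reaches {P,R,W} ∋ P.
D↔P cannot be blocked by any observed set — no back-door set.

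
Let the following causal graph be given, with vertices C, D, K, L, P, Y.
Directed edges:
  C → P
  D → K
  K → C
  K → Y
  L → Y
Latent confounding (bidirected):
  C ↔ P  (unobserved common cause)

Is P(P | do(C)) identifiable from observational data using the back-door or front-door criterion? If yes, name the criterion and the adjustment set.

P(P|do(C)): not identifiable (no BD/FD set).

desc(C)\{C}={P}; candidates ⊆ {D,K,L,Y}.
C↔P: latent back-door arc(s) into C.
size 0: {}; under {} C still reaches {D,K,P,Y} ∋ P.
size 1: {D}, {K}, {L} …(+1); under {D} C still reaches {K,P,Y} ∋ P.
size 2: {D,K}, {D,L}, {D,Y} …(+3); under {D,K} C still reaches {P} ∋ P.
C↔P cannot be blocked by any observed set — no back-door set.
No mediator lies on a directed C→…→P path.
Neither criterion identifies P(P|do(C)) in this graph.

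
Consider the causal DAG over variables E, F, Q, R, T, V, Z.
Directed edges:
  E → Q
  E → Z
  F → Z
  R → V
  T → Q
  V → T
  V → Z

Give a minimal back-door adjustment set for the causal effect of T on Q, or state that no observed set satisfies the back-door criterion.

T→Q: minimal back-door set ∅.

desc(T)\{T}={Q}; candidates ⊆ {E,F,R,V,Z}.
∅: T⊥Q given ∅ in G with T→· removed — back-door holds.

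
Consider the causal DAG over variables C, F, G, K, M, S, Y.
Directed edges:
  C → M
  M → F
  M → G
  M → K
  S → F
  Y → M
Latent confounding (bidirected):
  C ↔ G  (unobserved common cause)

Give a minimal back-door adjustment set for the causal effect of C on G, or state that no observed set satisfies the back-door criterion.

C→G: no observed back-door set.

desc(C)\{C}={F,G,K,M}; candidates ⊆ {S,Y}.
C↔G: latent back-door arc(s) into C.
size 0: {}; under {} C still reaches {G} ∋ G.
size 1: {S}, {Y}; under {S} C still reaches {G} ∋ G.
size 2: {S,Y}; under {S,Y} C still reaches {G} ∋ G.
C↔G cannot be blocked by any observed set — no back-door set.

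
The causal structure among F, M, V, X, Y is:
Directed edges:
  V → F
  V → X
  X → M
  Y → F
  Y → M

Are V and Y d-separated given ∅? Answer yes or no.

Bayes-Ball from V | ∅ reaches {F,M,X}.
Y ∉ reach(V|∅) ⇒ V ⊥ Y | ∅.

Yes — V ⊥ Y | ∅.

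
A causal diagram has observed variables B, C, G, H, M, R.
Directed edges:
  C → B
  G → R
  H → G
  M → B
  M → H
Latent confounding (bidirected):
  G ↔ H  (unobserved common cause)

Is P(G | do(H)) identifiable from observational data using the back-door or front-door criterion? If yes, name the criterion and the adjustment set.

P(G|do(H)): not identifiable (no BD/FD set).

desc(H)\{H}={G,R}; candidates ⊆ {B,C,M}.
H↔G: latent back-door arc(s) into H.
size 0: {}; under {} H still reaches {B,G,M,R} ∋ G.
size 1: {B}, {C}, {M}; under {B} H still reaches {C,G,M,R} ∋ G.
size 2: {B,C}, {B,M}, {C,M}; under {B,C} H still reaches {G,M,R} ∋ G.
H↔G cannot be blocked by any observed set — no back-door set.
No mediator lies on a directed H→…→G path.
Neither criterion identifies P(G|do(H)) in this graph.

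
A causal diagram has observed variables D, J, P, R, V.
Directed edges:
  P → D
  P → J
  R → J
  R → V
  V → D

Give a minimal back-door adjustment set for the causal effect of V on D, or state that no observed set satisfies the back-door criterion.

V→D: minimal back-door set ∅.

desc(V)\{V}={D}; candidates ⊆ {J,P,R}.
∅: V⊥D given ∅ in G with V→· removed — back-door holds.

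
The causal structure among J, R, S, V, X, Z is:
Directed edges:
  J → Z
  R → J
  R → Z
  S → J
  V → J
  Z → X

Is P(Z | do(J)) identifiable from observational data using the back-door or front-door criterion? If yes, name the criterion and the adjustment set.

P(Z|do(J)): backdoor, adjust for {R}.

desc(J)\{J}={X,Z}; candidates ⊆ {R,S,V}.
size 0: {}; under {} J still reaches {R,S,V,X,Z} ∋ Z.
{R}: J⊥Z given {R} in G with J→· removed — back-door holds.
P(Z|do(J)) = Σ_{R} P(Z|J,R)·P(R).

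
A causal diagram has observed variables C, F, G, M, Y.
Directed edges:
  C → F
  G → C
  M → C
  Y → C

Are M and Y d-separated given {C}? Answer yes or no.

No — M and Y are d-connected given {C}.

Bayes-Ball from M | {C} reaches {G,Y}.
Y ∈ reach(M|{C}) ⇒ M ⊥̸ Y | {C}.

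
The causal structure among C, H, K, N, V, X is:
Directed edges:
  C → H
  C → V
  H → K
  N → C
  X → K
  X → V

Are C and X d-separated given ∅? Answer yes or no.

Yes — C ⊥ X | ∅.

Bayes-Ball from C | ∅ reaches {H,K,N,V}.
X ∉ reach(C|∅) ⇒ C ⊥ X | ∅.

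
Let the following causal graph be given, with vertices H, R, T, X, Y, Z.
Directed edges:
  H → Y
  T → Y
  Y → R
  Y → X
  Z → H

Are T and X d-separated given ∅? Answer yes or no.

No — T and X are d-connected given ∅.

Bayes-Ball from T | ∅ reaches {R,X,Y}.
X ∈ reach(T|∅) ⇒ T ⊥̸ X | ∅.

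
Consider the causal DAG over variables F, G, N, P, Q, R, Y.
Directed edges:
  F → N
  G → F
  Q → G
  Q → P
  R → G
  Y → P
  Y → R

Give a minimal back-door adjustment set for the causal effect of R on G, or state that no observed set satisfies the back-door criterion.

R→G: minimal back-door set ∅.

desc(R)\{R}={F,G,N}; candidates ⊆ {P,Q,Y}.
∅: R⊥G given ∅ in G with R→· removed — back-door holds.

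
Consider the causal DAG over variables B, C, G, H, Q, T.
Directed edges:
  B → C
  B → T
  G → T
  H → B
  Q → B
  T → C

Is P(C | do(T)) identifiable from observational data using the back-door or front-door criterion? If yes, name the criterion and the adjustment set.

P(C|do(T)): backdoor, adjust for {B}.

desc(T)\{T}={C}; candidates ⊆ {B,G,H,Q}.
size 0: {}; under {} T still reaches {B,C,G,H,Q} ∋ C.
{B}: T⊥C given {B} in G with T→· removed — back-door holds.
P(C|do(T)) = Σ_{B} P(C|T,B)·P(B).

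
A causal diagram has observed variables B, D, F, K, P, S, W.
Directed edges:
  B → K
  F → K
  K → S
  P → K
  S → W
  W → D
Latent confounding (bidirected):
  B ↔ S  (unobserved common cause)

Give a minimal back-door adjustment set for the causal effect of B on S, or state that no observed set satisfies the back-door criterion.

B→S: no observed back-door set.

desc(B)\{B}={D,K,S,W}; candidates ⊆ {F,P}.
B↔S: latent back-door arc(s) into B.
size 0: {}; under {} B still reaches {D,S,W} ∋ S.
size 1: {F}, {P}; under {F} B still reaches {D,S,W} ∋ S.
size 2: {F,P}; under {F,P} B still reaches {D,S,W} ∋ S.
B↔S cannot be blocked by any observed set — no back-door set.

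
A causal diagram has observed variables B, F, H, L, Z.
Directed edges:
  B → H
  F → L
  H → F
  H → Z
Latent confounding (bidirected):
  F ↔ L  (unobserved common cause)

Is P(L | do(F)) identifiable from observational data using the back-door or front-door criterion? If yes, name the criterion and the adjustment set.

P(L|do(F)): not identifiable (no BD/FD set).

desc(F)\{F}={L}; candidates ⊆ {B,H,Z}.
F↔L: latent back-door arc(s) into F.
size 0: {}; under {} F still reaches {B,H,L,Z} ∋ L.
size 1: {B}, {H}, {Z}; under {B} F still reaches {H,L,Z} ∋ L.
size 2: {B,H}, {B,Z}, {H,Z}; under {B,H} F still reaches {L} ∋ L.
F↔L cannot be blocked by any observed set — no back-door set.
No mediator lies on a directed F→…→L path.
Neither criterion identifies P(L|do(F)) in this graph.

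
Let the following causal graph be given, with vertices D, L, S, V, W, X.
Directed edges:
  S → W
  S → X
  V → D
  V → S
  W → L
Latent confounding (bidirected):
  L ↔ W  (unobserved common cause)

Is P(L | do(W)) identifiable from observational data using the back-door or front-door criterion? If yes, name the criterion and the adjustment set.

P(L|do(W)): not identifiable (no BD/FD set).

desc(W)\{W}={L}; candidates ⊆ {D,S,V,X}.
W↔L: latent back-door arc(s) into W.
size 0: {}; under {} W still reaches {D,L,S,V,X} ∋ L.
size 1: {D}, {S}, {V} …(+1); under {D} W still reaches {L,S,V,X} ∋ L.
size 2: {D,S}, {D,V}, {D,X} …(+3); under {D,S} W still reaches {L} ∋ L.
W↔L cannot be blocked by any observed set — no back-door set.
No mediator lies on a directed W→…→L path.
Neither criterion identifies P(L|do(W)) in this graph.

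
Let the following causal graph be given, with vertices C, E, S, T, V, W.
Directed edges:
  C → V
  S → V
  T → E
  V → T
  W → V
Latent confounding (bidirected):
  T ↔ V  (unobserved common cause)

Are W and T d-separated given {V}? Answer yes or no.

No — W and T are d-connected given {V}.

Bayes-Ball from W | {V} reaches {C,E,S,T}.
T ∈ reach(W|{V}) ⇒ W ⊥̸ T | {V}.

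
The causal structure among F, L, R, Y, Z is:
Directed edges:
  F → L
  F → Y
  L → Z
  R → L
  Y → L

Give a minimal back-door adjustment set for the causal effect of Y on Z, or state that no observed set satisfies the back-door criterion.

Y→Z: minimal back-door set {F}.

desc(Y)\{Y}={L,Z}; candidates ⊆ {F,R}.
size 0: {}; under {} Y still reaches {F,L,Z} ∋ Z.
{F}: Y⊥Z given {F} in G with Y→· removed — back-door holds.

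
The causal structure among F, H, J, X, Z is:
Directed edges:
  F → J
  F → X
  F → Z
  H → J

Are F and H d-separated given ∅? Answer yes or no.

Yes — F ⊥ H | ∅.

Bayes-Ball from F | ∅ reaches {J,X,Z}.
H ∉ reach(F|∅) ⇒ F ⊥ H | ∅.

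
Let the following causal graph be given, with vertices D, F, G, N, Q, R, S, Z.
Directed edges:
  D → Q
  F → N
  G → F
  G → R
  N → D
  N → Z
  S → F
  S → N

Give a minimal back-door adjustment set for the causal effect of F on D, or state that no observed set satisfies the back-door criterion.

F→D: minimal back-door set {S}.

desc(F)\{F}={D,N,Q,Z}; candidates ⊆ {G,R,S}.
size 0: {}; under {} F still reaches {D,G,N,Q,R,S,Z} ∋ D.
{S}: F⊥D given {S} in G with F→· removed — back-door holds.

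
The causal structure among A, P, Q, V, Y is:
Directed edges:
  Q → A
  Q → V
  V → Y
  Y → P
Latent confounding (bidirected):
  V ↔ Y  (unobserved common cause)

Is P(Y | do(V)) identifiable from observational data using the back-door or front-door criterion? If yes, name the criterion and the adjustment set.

P(Y|do(V)): not identifiable (no BD/FD set).

desc(V)\{V}={P,Y}; candidates ⊆ {A,Q}.
V↔Y: latent back-door arc(s) into V.
size 0: {}; under {} V still reaches {A,P,Q,Y} ∋ Y.
size 1: {A}, {Q}; under {A} V still reaches {P,Q,Y} ∋ Y.
size 2: {A,Q}; under {A,Q} V still reaches {P,Y} ∋ Y.
V↔Y cannot be blocked by any observed set — no back-door set.
No mediator lies on a directed V→…→Y path.
Neither criterion identifies P(Y|do(V)) in this graph.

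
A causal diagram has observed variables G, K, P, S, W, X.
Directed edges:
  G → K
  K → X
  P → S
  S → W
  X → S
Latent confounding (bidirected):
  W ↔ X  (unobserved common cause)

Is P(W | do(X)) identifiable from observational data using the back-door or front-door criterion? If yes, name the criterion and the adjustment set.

P(W|do(X)): frontdoor, adjust for {S}.

desc(X)\{X}={S,W}; candidates ⊆ {G,K,P}.
X↔W: latent back-door arc(s) into X.
size 0: {}; under {} X still reaches {G,K,W} ∋ W.
size 1: {G}, {K}, {P}; under {G} X still reaches {K,W} ∋ W.
size 2: {G,K}, {G,P}, {K,P}; under {G,K} X still reaches {W} ∋ W.
X↔W cannot be blocked by any observed set — no back-door set.
{S}: (i) intercepts every directed X→W path; (ii) no back-door X→{S}; (iii) {X} blocks every back-door {S}→W. Front-door holds.
P(W|do(X)) = Σ_{S} P(S|X) Σ_{X'} P(W|S,X')P(X').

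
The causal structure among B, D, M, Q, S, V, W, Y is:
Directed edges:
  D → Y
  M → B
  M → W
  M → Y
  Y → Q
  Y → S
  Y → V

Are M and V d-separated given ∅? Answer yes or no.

No — M and V are d-connected given ∅.

Bayes-Ball from M | ∅ reaches {B,Q,S,V,W,Y}.
V ∈ reach(M|∅) ⇒ M ⊥̸ V | ∅.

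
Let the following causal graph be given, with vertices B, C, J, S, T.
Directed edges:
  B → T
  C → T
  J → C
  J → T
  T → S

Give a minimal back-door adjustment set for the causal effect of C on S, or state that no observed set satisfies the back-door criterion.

C→S: minimal back-door set {J}.

desc(C)\{C}={S,T}; candidates ⊆ {B,J}.
size 0: {}; under {} C still reaches {J,S,T} ∋ S.
{J}: C⊥S given {J} in G with C→· removed — back-door holds.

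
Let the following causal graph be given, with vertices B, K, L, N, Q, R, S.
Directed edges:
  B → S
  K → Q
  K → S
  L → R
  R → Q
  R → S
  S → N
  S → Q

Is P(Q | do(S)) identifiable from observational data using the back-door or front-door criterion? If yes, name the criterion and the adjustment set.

desc(S)\{S}={N,Q}; candidates ⊆ {B,K,L,R}.
size 0: {}; under {} S still reaches {B,K,L,Q,R} ∋ Q.
size 1: {B}, {K}, {L} …(+1); under {B} S still reaches {K,L,Q,R} ∋ Q.
{K,R}: S⊥Q given {K,R} in G with S→· removed — back-door holds.
P(Q|do(S)) = Σ_{K,R} P(Q|S,K,R)·P(K,R).

P(Q|do(S)): backdoor, adjust for {K, R}.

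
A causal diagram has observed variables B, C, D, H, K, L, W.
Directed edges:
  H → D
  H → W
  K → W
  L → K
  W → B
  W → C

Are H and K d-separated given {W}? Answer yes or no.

Bayes-Ball from H | {W} reaches {D,K,L}.
K ∈ reach(H|{W}) ⇒ H ⊥̸ K | {W}.

No — H and K are d-connected given {W}.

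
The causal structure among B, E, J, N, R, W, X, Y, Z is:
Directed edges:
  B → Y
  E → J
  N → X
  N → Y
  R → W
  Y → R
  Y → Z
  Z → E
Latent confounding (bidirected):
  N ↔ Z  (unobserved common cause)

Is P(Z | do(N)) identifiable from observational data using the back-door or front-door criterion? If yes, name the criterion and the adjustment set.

desc(N)\{N}={E,J,R,W,X,Y,Z}; candidates ⊆ {B}.
N↔Z: latent back-door arc(s) into N.
size 0: {}; under {} N still reaches {E,J,Z} ∋ Z.
size 1: {B}; under {B} N still reaches {E,J,Z} ∋ Z.
N↔Z cannot be blocked by any observed set — no back-door set.
{Y}: (i) intercepts every directed N→Z path; (ii) no back-door N→{Y}; (iii) {N} blocks every back-door {Y}→Z. Front-door holds.
P(Z|do(N)) = Σ_{Y} P(Y|N) Σ_{N'} P(Z|Y,N')P(N').

P(Z|do(N)): frontdoor, adjust for {Y}.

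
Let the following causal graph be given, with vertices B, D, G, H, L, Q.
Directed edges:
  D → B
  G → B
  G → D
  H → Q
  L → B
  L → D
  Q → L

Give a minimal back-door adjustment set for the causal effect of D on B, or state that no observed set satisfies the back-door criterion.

D→B: minimal back-door set {G, L}.

desc(D)\{D}={B}; candidates ⊆ {G,H,L,Q}.
size 0: {}; under {} D still reaches {B,G,H,L,Q} ∋ B.
size 1: {G}, {H}, {L} …(+1); under {G} D still reaches {B,H,L,Q} ∋ B.
{G,L}: D⊥B given {G,L} in G with D→· removed — back-door holds.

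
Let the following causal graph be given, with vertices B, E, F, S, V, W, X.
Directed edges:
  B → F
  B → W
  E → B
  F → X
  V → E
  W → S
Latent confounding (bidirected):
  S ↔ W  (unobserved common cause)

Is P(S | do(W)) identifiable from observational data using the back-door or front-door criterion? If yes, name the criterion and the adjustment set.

P(S|do(W)): not identifiable (no BD/FD set).

desc(W)\{W}={S}; candidates ⊆ {B,E,F,V,X}.
W↔S: latent back-door arc(s) into W.
size 0: {}; under {} W still reaches {B,E,F,S,V,X} ∋ S.
size 1: {B}, {E}, {F} …(+2); under {B} W still reaches {S} ∋ S.
size 2: {B,E}, {B,F}, {B,V} …(+7); under {B,E} W still reaches {S} ∋ S.
W↔S cannot be blocked by any observed set — no back-door set.
No mediator lies on a directed W→…→S path.
Neither criterion identifies P(S|do(W)) in this graph.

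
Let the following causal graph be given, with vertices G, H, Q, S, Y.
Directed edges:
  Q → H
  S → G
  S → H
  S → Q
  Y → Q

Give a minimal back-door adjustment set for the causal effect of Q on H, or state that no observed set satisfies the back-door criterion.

desc(Q)\{Q}={H}; candidates ⊆ {G,S,Y}.
size 0: {}; under {} Q still reaches {G,H,S,Y} ∋ H.
{S}: Q⊥H given {S} in G with Q→· removed — back-door holds.

Q→H: minimal back-door set {S}.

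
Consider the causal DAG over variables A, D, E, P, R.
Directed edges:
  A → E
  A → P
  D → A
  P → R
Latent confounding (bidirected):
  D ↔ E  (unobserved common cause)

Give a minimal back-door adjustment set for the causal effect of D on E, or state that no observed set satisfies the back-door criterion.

desc(D)\{D}={A,E,P,R}; candidates ⊆ {—}.
D↔E: latent back-door arc(s) into D.
size 0: {}; under {} D still reaches {E} ∋ E.
D↔E cannot be blocked by any observed set — no back-door set.

D→E: no observed back-door set.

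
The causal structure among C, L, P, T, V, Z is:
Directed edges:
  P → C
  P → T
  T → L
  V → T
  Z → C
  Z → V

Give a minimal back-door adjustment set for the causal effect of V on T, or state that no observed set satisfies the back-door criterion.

V→T: minimal back-door set ∅.

desc(V)\{V}={L,T}; candidates ⊆ {C,P,Z}.
∅: V⊥T given ∅ in G with V→· removed — back-door holds.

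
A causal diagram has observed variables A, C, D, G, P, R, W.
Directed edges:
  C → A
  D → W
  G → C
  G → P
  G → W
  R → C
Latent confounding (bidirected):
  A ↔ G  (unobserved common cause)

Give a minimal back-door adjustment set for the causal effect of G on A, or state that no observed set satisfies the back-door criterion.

desc(G)\{G}={A,C,P,W}; candidates ⊆ {D,R}.
G↔A: latent back-door arc(s) into G.
size 0: {}; under {} G still reaches {A} ∋ A.
size 1: {D}, {R}; under {D} G still reaches {A} ∋ A.
size 2: {D,R}; under {D,R} G still reaches {A} ∋ A.
G↔A cannot be blocked by any observed set — no back-door set.

G→A: no observed back-door set.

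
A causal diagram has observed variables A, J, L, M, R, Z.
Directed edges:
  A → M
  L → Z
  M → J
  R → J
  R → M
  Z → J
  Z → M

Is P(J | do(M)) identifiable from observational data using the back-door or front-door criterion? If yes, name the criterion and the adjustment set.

P(J|do(M)): backdoor, adjust for {R, Z}.

desc(M)\{M}={J}; candidates ⊆ {A,L,R,Z}.
size 0: {}; under {} M still reaches {A,J,L,R,Z} ∋ J.
size 1: {A}, {L}, {R} …(+1); under {A} M still reaches {J,L,R,Z} ∋ J.
{R,Z}: M⊥J given {R,Z} in G with M→· removed — back-door holds.
P(J|do(M)) = Σ_{R,Z} P(J|M,R,Z)·P(R,Z).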